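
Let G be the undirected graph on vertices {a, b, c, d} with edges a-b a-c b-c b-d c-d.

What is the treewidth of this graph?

A width-2 tree decomposition is:
Bags: B1 = {a, b, c}  B2 = {b, c, d}
Tree: B1–B2
Each bag holds 3 vertices, so the decomposition has width 2, which upper-bounds the treewidth. On the other hand G contains the 3-clique {b, c, d}. A clique must lie in a single bag of any decomposition, so no decomposition can have width below 2. Therefore the treewidth is 2.

2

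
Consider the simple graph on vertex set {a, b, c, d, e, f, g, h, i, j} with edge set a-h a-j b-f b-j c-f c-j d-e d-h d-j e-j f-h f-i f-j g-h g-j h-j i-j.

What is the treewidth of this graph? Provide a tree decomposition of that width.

Treewidth 2.
Bags: B1 = {f, h, j}  B2 = {g, h, j}  B3 = {a, h, j}  B4 = {c, f, j}  B5 = {d, h, j}  B6 = {d, e, j}  B7 = {b, f, j}  B8 = {f, i, j}
Tree: B1–B2, B2–B3, B1–B4, B1–B5, B5–B6, B4–B7, B7–B8

Every bag has size at most 3, so the width is 3 − 1 = 2 and tw(G) ≤ 2. Conversely, {d, e, j} is a clique of size 3, and the vertices of any clique must share a bag in every tree decomposition; so some bag has ≥ 3 vertices and tw(G) ≥ 2. The upper and lower bounds meet at 2, so that is the treewidth.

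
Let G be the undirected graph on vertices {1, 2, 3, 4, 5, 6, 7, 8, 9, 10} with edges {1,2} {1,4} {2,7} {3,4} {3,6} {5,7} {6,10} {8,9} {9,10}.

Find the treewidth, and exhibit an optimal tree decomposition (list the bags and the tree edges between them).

Treewidth 1.
One such decomposition:
Bags: B1 = {5, 7}  B2 = {2, 7}  B3 = {1, 2}  B4 = {1, 4}  B5 = {3, 4}  B6 = {3, 6}  B7 = {6, 10}  B8 = {9, 10}  B9 = {8, 9}
Tree: B1–B2, B2–B3, B3–B4, B4–B5, B5–B6, B6–B7, B7–B8, B8–B9

Every bag has size at most 2, so the width is 2 − 1 = 1 and tw(G) ≤ 1. G has an edge, so its treewidth is at least 1. Combining the bounds, tw(G) = 1.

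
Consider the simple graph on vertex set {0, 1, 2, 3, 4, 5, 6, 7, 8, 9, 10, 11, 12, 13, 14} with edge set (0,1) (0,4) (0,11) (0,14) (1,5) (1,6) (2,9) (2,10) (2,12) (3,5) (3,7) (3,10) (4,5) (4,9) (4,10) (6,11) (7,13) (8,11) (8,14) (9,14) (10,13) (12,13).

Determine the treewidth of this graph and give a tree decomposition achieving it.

Every bag has size at most 4, so the width is 4 − 1 = 3 and tw(G) ≤ 3. For the lower bound: the 4 vertex sets {7,12,13}, {3}, {10}, {2,4,5,9} are disjoint, each induces a connected subgraph, and every pair is joined by at least one edge of G. Contracting each set to a single vertex therefore yields K_{4} as a minor, and since treewidth is minor-monotone, tw(G) ≥ tw(K_{4}) = 3. Hence tw(G) = 3 exactly.

Treewidth 3.
Bags: B1 = {3, 7, 12, 13}  B2 = {3, 10, 12, 13}  B3 = {2, 3, 10, 12}  B4 = {2, 3, 5, 10}  B5 = {2, 4, 5, 10}  B6 = {2, 4, 5, 9}  B7 = {1, 4, 5, 9}  B8 = {0, 1, 4, 9}  B9 = {0, 1, 9, 14}  B10 = {0, 1, 6, 14}  B11 = {0, 6, 11, 14}  B12 = {6, 8, 11, 14}
Tree: B1–B2, B2–B3, B3–B4, B4–B5, B5–B6, B6–B7, B7–B8, B8–B9, B9–B10, B10–B11, B11–B12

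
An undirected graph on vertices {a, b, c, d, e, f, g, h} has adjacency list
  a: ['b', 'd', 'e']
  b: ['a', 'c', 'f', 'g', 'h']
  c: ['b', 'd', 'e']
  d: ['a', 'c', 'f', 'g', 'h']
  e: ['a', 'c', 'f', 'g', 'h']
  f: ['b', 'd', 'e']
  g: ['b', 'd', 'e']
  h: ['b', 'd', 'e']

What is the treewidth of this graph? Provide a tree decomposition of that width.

Every bag has size at most 4, so the width is 4 − 1 = 3 and tw(G) ≤ 3. For the lower bound: the 4 vertex sets {d,f}, {c,e}, {b}, {a} are disjoint, each induces a connected subgraph, and every pair is joined by at least one edge of G. Contracting each set to a single vertex therefore yields K_{4} as a minor, and since treewidth is minor-monotone, tw(G) ≥ tw(K_{4}) = 3. Hence tw(G) = 3 exactly.

Treewidth 3.
One optimal decomposition is:
Bags: B1 = {b, d, e, f}  B2 = {b, c, d, e}  B3 = {a, b, d, e}  B4 = {b, d, e, h}  B5 = {b, d, e, g}
Tree: B1–B2, B2–B3, B3–B4, B4–B5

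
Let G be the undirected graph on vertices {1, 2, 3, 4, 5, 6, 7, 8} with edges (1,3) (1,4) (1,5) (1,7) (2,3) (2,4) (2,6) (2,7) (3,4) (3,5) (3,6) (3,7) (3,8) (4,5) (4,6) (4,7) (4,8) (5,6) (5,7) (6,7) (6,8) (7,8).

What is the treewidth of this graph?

4

A width-4 tree decomposition is:
Bags: B1 = {1, 3, 4, 5, 7}  B2 = {3, 4, 5, 6, 7}  B3 = {3, 4, 6, 7, 8}  B4 = {2, 3, 4, 6, 7}
Tree: B1–B2, B2–B3, B2–B4
Every bag has size at most 5, so the width is 5 − 1 = 4 and tw(G) ≤ 4. For the lower bound, the 5 vertices {1, 3, 4, 5, 7} are pairwise adjacent, and any tree decomposition puts a clique entirely inside one bag — forcing width ≥ 4. The upper and lower bounds meet at 4, so that is the treewidth.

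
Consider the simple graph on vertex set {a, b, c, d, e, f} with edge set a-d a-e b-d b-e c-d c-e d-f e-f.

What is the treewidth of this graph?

2

A width-2 tree decomposition is:
Bags: B1 = {b, d, e}  B2 = {c, d, e}  B3 = {a, d, e}  B4 = {d, e, f}
Tree: B1–B2, B2–B3, B3–B4
Each bag holds 3 vertices, so the decomposition has width 2, which upper-bounds the treewidth. The edges b–e–c–d–b form a cycle, so G is not a tree and its treewidth is at least 2. Therefore the treewidth is 2.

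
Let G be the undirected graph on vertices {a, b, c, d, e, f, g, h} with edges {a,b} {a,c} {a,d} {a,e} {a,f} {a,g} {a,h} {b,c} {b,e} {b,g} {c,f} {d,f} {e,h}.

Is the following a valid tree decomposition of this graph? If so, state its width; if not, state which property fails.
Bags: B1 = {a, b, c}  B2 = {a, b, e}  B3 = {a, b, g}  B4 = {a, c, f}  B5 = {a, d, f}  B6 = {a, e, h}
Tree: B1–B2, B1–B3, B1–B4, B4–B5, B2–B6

Yes; width 2.

Vertex coverage: the bags together contain {a, b, c, d, e, f, g, h}, the full vertex set. Edge coverage: each edge of G has both endpoints in at least one bag. Running intersection: for every vertex, the bags containing it form a connected subtree. All three properties hold, so this is a valid tree decomposition of width max|bag| − 1 = 2, and hence tw(G) ≤ 2.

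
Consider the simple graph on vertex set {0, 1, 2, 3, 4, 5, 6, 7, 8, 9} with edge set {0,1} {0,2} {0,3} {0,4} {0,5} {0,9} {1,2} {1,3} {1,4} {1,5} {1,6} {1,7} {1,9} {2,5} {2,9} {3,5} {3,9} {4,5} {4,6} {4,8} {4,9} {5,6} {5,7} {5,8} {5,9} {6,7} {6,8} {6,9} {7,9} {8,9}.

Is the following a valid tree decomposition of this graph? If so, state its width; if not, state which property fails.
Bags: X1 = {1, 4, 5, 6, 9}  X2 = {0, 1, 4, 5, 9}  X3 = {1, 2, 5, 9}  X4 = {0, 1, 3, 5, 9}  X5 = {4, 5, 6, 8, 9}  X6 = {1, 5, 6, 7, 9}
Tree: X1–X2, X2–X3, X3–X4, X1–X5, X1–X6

A tree decomposition must satisfy three properties: every vertex lies in some bag; for every edge, both endpoints lie together in some bag; and for every vertex, the bags containing it form a connected subtree. Here edge (0,2) lies in no bag, so the decomposition is invalid.

No — edge (0,2) lies in no bag.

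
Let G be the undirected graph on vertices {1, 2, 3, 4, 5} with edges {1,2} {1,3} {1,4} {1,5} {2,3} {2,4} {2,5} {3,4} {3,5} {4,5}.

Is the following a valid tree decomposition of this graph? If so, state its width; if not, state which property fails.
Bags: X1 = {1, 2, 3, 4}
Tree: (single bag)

A tree decomposition must satisfy three properties: every vertex lies in some bag; for every edge, both endpoints lie together in some bag; and for every vertex, the bags containing it form a connected subtree. Here vertex 5 appears in no bag, so the decomposition is invalid.

No — vertex 5 appears in no bag.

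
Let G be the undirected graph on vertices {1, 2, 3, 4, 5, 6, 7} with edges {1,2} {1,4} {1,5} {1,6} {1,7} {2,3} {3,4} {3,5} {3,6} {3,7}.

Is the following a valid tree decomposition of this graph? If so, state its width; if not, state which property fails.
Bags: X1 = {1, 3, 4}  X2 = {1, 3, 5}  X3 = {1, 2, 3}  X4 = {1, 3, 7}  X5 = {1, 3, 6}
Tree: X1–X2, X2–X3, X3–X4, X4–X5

Vertex coverage: the bags together contain {1, 2, 3, 4, 5, 6, 7}, the full vertex set. Edge coverage: each edge of G has both endpoints in at least one bag. Running intersection: for every vertex, the bags containing it form a connected subtree. All three properties hold, so this is a valid tree decomposition of width max|bag| − 1 = 2, and hence tw(G) ≤ 2.

Yes; width 2.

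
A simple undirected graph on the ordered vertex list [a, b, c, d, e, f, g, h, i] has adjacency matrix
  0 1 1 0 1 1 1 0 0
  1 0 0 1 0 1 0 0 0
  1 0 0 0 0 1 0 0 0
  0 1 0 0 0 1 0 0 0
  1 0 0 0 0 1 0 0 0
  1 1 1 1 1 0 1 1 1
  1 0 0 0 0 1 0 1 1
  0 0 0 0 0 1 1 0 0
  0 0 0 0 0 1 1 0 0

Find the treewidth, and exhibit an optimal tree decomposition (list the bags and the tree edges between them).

Every bag has size at most 3, so the width is 3 − 1 = 2 and tw(G) ≤ 2. For the lower bound, the 3 vertices {b, d, f} are pairwise adjacent, and any tree decomposition puts a clique entirely inside one bag — forcing width ≥ 2. Hence tw(G) = 2 exactly.

Treewidth 2.
Bags: B1 = {b, d, f}  B2 = {a, b, f}  B3 = {a, f, g}  B4 = {a, c, f}  B5 = {f, g, i}  B6 = {a, e, f}  B7 = {f, g, h}
Tree: B1–B2, B2–B3, B2–B4, B3–B5, B3–B6, B3–B7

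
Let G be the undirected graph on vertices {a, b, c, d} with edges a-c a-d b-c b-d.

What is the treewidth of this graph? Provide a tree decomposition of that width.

Treewidth 2.
Bags: B1 = {b, c, d}  B2 = {a, c, d}
Tree: B1–B2

Every bag has size at most 3, so the width is 3 − 1 = 2 and tw(G) ≤ 2. The edges c–b–d–a–c form a cycle, so G is not a tree and its treewidth is at least 2. Hence tw(G) = 2 exactly.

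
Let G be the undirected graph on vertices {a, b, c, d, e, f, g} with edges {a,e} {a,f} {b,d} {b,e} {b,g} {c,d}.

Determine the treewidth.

1

A width-1 tree decomposition is:
Bags: B1 = {b, d}  B2 = {b, e}  B3 = {a, e}  B4 = {b, g}  B5 = {c, d}  B6 = {a, f}
Tree: B1–B2, B2–B3, B2–B4, B1–B5, B3–B6
Each bag holds 2 vertices, so the decomposition has width 1, which upper-bounds the treewidth. Since G has at least one edge (e.g. b–d), it is not an edgeless graph, so tw(G) ≥ 1. The upper and lower bounds meet at 1, so that is the treewidth.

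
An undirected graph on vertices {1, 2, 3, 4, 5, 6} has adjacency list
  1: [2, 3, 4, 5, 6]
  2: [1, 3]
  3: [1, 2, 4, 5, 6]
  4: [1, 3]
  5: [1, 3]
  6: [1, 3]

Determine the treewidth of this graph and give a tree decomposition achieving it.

Treewidth 2.
One such decomposition:
Bags: B1 = {1, 3, 5}  B2 = {1, 3, 4}  B3 = {1, 2, 3}  B4 = {1, 3, 6}
Tree: B1–B2, B1–B3, B1–B4

Each bag holds 3 vertices, so the decomposition has width 2, which upper-bounds the treewidth. On the other hand G contains the 3-clique {1, 2, 3}. A clique must lie in a single bag of any decomposition, so no decomposition can have width below 2. The upper and lower bounds meet at 2, so that is the treewidth.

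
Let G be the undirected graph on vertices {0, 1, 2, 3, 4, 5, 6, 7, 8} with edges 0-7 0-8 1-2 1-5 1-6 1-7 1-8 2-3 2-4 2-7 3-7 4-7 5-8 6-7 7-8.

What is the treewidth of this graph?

A width-2 tree decomposition is:
Bags: B1 = {1, 7, 8}  B2 = {0, 7, 8}  B3 = {1, 2, 7}  B4 = {1, 6, 7}  B5 = {1, 5, 8}  B6 = {2, 3, 7}  B7 = {2, 4, 7}
Tree: B1–B2, B1–B3, B3–B4, B1–B5, B3–B6, B3–B7
Every bag has size at most 3, so the width is 3 − 1 = 2 and tw(G) ≤ 2. Conversely, {1, 5, 8} is a clique of size 3, and the vertices of any clique must share a bag in every tree decomposition; so some bag has ≥ 3 vertices and tw(G) ≥ 2. Therefore the treewidth is 2.

2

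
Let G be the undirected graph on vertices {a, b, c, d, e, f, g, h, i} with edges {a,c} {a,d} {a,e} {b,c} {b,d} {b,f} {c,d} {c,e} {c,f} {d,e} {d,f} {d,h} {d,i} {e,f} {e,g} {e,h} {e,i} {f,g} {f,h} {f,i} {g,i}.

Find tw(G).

3

A width-3 tree decomposition is:
Bags: B1 = {c, d, e, f}  B2 = {d, e, f, h}  B3 = {d, e, f, i}  B4 = {b, c, d, f}  B5 = {a, c, d, e}  B6 = {e, f, g, i}
Tree: B1–B2, B2–B3, B1–B4, B1–B5, B3–B6
Each bag holds 4 vertices, so the decomposition has width 3, which upper-bounds the treewidth. For the lower bound, the 4 vertices {a, c, d, e} are pairwise adjacent, and any tree decomposition puts a clique entirely inside one bag — forcing width ≥ 3. Hence tw(G) = 3 exactly.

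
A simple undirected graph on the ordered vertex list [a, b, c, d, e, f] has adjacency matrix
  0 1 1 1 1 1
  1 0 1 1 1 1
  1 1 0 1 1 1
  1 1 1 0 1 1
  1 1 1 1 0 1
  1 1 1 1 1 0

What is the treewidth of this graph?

5

A width-5 tree decomposition is:
Bags: B1 = {a, b, c, d, e, f}
Tree: (single bag)
A single bag containing all 6 vertices is trivially a valid decomposition of width 5. For the lower bound, the 6 vertices {a, b, c, d, e, f} are pairwise adjacent, and any tree decomposition puts a clique entirely inside one bag — forcing width ≥ 5. Combining the bounds, tw(G) = 5.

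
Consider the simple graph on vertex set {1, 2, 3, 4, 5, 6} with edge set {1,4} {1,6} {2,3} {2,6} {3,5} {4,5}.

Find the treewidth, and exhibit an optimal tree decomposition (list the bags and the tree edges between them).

Every bag has size at most 3, so the width is 3 − 1 = 2 and tw(G) ≤ 2. Since 6–1–4–5–3–2–6 is a cycle in G, G is not acyclic. Forests are exactly the graphs of treewidth ≤ 1, so tw(G) ≥ 2. The upper and lower bounds meet at 2, so that is the treewidth.

Treewidth 2.
Bags: B1 = {1, 4, 6}  B2 = {4, 5, 6}  B3 = {3, 5, 6}  B4 = {2, 3, 6}
Tree: B1–B2, B2–B3, B3–B4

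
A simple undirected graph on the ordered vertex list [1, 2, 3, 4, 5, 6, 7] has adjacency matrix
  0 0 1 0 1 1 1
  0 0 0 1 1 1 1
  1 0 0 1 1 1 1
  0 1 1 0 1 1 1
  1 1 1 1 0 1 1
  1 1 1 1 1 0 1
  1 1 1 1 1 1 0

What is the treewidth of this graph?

4

A width-4 tree decomposition is:
Bags: B1 = {1, 3, 5, 6, 7}  B2 = {3, 4, 5, 6, 7}  B3 = {2, 4, 5, 6, 7}
Tree: B1–B2, B2–B3
Every bag has size at most 5, so the width is 5 − 1 = 4 and tw(G) ≤ 4. On the other hand G contains the 5-clique {2, 4, 5, 6, 7}. A clique must lie in a single bag of any decomposition, so no decomposition can have width below 4. Therefore the treewidth is 4.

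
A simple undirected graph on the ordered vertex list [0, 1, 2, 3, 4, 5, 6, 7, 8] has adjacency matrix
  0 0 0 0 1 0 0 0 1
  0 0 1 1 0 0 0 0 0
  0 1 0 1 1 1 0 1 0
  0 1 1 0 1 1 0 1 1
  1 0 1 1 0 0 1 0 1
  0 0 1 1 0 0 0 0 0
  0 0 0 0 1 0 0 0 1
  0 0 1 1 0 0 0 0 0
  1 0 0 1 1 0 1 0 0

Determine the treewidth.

2

A width-2 tree decomposition is:
Bags: B1 = {1, 2, 3}  B2 = {2, 3, 4}  B3 = {3, 4, 8}  B4 = {2, 3, 7}  B5 = {2, 3, 5}  B6 = {0, 4, 8}  B7 = {4, 6, 8}
Tree: B1–B2, B2–B3, B2–B4, B1–B5, B3–B6, B3–B7
The largest bag has 3 vertices, giving width 2; this decomposition certifies tw(G) ≤ 2. Conversely, {0, 4, 8} is a clique of size 3, and the vertices of any clique must share a bag in every tree decomposition; so some bag has ≥ 3 vertices and tw(G) ≥ 2. The upper and lower bounds meet at 2, so that is the treewidth.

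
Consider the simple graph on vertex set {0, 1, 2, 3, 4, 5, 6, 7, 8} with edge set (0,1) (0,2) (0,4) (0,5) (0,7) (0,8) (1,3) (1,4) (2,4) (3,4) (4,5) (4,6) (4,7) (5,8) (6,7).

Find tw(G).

2

A width-2 tree decomposition is:
Bags: B1 = {0, 1, 4}  B2 = {0, 2, 4}  B3 = {0, 4, 5}  B4 = {1, 3, 4}  B5 = {0, 4, 7}  B6 = {0, 5, 8}  B7 = {4, 6, 7}
Tree: B1–B2, B2–B3, B1–B4, B3–B5, B3–B6, B5–B7
The largest bag has 3 vertices, giving width 2; this decomposition certifies tw(G) ≤ 2. For the lower bound, the 3 vertices {0, 5, 8} are pairwise adjacent, and any tree decomposition puts a clique entirely inside one bag — forcing width ≥ 2. The upper and lower bounds meet at 2, so that is the treewidth.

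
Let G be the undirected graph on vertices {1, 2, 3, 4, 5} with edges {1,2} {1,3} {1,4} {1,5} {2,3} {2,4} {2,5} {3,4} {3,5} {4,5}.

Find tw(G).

4

A width-4 tree decomposition is:
Bags: B1 = {1, 2, 3, 4, 5}
Tree: (single bag)
A single bag containing all 5 vertices is trivially a valid decomposition of width 4. For the lower bound, the 5 vertices {1, 2, 3, 4, 5} are pairwise adjacent, and any tree decomposition puts a clique entirely inside one bag — forcing width ≥ 4. Hence tw(G) = 4 exactly.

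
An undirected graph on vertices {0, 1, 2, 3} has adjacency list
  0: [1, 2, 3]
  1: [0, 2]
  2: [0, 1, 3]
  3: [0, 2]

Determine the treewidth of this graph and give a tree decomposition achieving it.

Every bag has size at most 3, so the width is 3 − 1 = 2 and tw(G) ≤ 2. For the lower bound, the 3 vertices {0, 1, 2} are pairwise adjacent, and any tree decomposition puts a clique entirely inside one bag — forcing width ≥ 2. Hence tw(G) = 2 exactly.

Treewidth 2.
One such decomposition:
Bags: B1 = {0, 1, 2}  B2 = {0, 2, 3}
Tree: B1–B2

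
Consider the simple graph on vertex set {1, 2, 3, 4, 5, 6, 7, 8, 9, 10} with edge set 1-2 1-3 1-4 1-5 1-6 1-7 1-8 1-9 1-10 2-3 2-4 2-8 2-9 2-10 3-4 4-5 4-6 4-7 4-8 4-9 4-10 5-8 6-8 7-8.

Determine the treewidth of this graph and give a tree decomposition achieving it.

Treewidth 3.
One such decomposition:
Bags: B1 = {1, 4, 5, 8}  B2 = {1, 4, 7, 8}  B3 = {1, 2, 4, 8}  B4 = {1, 2, 4, 9}  B5 = {1, 4, 6, 8}  B6 = {1, 2, 4, 10}  B7 = {1, 2, 3, 4}
Tree: B1–B2, B2–B3, B3–B4, B2–B5, B3–B6, B4–B7

Every bag has size at most 4, so the width is 4 − 1 = 3 and tw(G) ≤ 3. Conversely, {1, 2, 4, 8} is a clique of size 4, and the vertices of any clique must share a bag in every tree decomposition; so some bag has ≥ 4 vertices and tw(G) ≥ 3. Hence tw(G) = 3 exactly.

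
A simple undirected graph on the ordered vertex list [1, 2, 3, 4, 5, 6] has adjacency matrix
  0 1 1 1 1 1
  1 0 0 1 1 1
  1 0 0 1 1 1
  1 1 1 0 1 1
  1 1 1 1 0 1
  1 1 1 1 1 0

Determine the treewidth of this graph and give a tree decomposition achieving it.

Treewidth 4.
One such decomposition:
Bags: B1 = {1, 3, 4, 5, 6}  B2 = {1, 2, 4, 5, 6}
Tree: B1–B2

Every bag has size at most 5, so the width is 5 − 1 = 4 and tw(G) ≤ 4. Conversely, {1, 2, 4, 5, 6} is a clique of size 5, and the vertices of any clique must share a bag in every tree decomposition; so some bag has ≥ 5 vertices and tw(G) ≥ 4. Combining the bounds, tw(G) = 4.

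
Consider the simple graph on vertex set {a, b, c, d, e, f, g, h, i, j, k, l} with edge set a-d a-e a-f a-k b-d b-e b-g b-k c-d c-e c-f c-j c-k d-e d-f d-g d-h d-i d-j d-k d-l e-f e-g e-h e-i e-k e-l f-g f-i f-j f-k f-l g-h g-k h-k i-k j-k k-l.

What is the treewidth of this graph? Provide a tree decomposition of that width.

Each bag holds 5 vertices, so the decomposition has width 4, which upper-bounds the treewidth. Conversely, {c, d, f, j, k} is a clique of size 5, and the vertices of any clique must share a bag in every tree decomposition; so some bag has ≥ 5 vertices and tw(G) ≥ 4. Hence tw(G) = 4 exactly.

Treewidth 4.
One optimal decomposition is:
Bags: B1 = {d, e, f, i, k}  B2 = {d, e, f, g, k}  B3 = {c, d, e, f, k}  B4 = {d, e, f, k, l}  B5 = {d, e, g, h, k}  B6 = {a, d, e, f, k}  B7 = {c, d, f, j, k}  B8 = {b, d, e, g, k}
Tree: B1–B2, B1–B3, B1–B4, B2–B5, B2–B6, B3–B7, B2–B8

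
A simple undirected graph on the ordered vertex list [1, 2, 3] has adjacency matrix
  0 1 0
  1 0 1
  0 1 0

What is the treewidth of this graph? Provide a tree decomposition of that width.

Each bag holds 2 vertices, so the decomposition has width 1, which upper-bounds the treewidth. G has an edge, so its treewidth is at least 1. Therefore the treewidth is 1.

Treewidth 1.
One such decomposition:
Bags: B1 = {1, 2}  B2 = {2, 3}
Tree: B1–B2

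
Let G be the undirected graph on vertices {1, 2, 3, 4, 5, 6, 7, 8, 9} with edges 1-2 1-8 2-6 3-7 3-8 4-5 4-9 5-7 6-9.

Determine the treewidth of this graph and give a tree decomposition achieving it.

The largest bag has 3 vertices, giving width 2; this decomposition certifies tw(G) ≤ 2. The edges 8–3–7–5–4–9–6–2–1–8 form a cycle, so G is not a tree and its treewidth is at least 2. Hence tw(G) = 2 exactly.

Treewidth 2.
One such decomposition:
Bags: B1 = {3, 7, 8}  B2 = {5, 7, 8}  B3 = {4, 5, 8}  B4 = {4, 8, 9}  B5 = {6, 8, 9}  B6 = {2, 6, 8}  B7 = {1, 2, 8}
Tree: B1–B2, B2–B3, B3–B4, B4–B5, B5–B6, B6–B7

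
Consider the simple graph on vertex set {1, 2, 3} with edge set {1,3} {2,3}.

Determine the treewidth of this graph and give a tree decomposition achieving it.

Treewidth 1.
One optimal decomposition is:
Bags: B1 = {2, 3}  B2 = {1, 3}
Tree: B1–B2

The largest bag has 2 vertices, giving width 1; this decomposition certifies tw(G) ≤ 1. G has an edge, so its treewidth is at least 1. Hence tw(G) = 1 exactly.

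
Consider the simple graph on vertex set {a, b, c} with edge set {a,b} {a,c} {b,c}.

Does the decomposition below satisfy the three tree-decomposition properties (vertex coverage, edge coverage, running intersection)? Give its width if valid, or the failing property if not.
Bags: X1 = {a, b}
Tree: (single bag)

A tree decomposition must satisfy three properties: every vertex lies in some bag; for every edge, both endpoints lie together in some bag; and for every vertex, the bags containing it form a connected subtree. Here vertex c appears in no bag, so the decomposition is invalid.

No — vertex c appears in no bag.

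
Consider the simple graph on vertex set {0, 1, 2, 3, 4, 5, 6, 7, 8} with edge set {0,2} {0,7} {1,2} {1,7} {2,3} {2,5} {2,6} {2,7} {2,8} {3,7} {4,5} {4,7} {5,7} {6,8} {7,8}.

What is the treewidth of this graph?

2

A width-2 tree decomposition is:
Bags: B1 = {2, 5, 7}  B2 = {2, 7, 8}  B3 = {4, 5, 7}  B4 = {2, 3, 7}  B5 = {2, 6, 8}  B6 = {1, 2, 7}  B7 = {0, 2, 7}
Tree: B1–B2, B1–B3, B1–B4, B2–B5, B4–B6, B4–B7
Every bag has size at most 3, so the width is 3 − 1 = 2 and tw(G) ≤ 2. Conversely, {2, 6, 8} is a clique of size 3, and the vertices of any clique must share a bag in every tree decomposition; so some bag has ≥ 3 vertices and tw(G) ≥ 2. The upper and lower bounds meet at 2, so that is the treewidth.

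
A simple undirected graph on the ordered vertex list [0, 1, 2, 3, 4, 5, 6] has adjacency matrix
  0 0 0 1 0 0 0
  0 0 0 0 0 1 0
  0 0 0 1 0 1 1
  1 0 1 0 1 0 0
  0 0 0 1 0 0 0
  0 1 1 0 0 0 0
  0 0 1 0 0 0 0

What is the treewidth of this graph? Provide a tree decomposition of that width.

Treewidth 1.
One optimal decomposition is:
Bags: B1 = {2, 3}  B2 = {2, 6}  B3 = {2, 5}  B4 = {3, 4}  B5 = {1, 5}  B6 = {0, 3}
Tree: B1–B2, B2–B3, B1–B4, B3–B5, B1–B6

The largest bag has 2 vertices, giving width 1; this decomposition certifies tw(G) ≤ 1. Any graph with an edge has treewidth ≥ 1, and G has the edge 3–2. Therefore the treewidth is 1.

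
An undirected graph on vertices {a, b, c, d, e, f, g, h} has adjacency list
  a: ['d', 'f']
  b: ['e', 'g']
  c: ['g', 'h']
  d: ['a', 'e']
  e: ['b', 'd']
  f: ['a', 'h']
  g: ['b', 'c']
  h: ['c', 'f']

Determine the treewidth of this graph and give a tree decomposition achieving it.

Treewidth 2.
Bags: B1 = {c, f, h}  B2 = {c, f, g}  B3 = {b, f, g}  B4 = {b, e, f}  B5 = {d, e, f}  B6 = {a, d, f}
Tree: B1–B2, B2–B3, B3–B4, B4–B5, B5–B6

The largest bag has 3 vertices, giving width 2; this decomposition certifies tw(G) ≤ 2. The edges f–h–c–g–b–e–d–a–f form a cycle, so G is not a tree and its treewidth is at least 2. Hence tw(G) = 2 exactly.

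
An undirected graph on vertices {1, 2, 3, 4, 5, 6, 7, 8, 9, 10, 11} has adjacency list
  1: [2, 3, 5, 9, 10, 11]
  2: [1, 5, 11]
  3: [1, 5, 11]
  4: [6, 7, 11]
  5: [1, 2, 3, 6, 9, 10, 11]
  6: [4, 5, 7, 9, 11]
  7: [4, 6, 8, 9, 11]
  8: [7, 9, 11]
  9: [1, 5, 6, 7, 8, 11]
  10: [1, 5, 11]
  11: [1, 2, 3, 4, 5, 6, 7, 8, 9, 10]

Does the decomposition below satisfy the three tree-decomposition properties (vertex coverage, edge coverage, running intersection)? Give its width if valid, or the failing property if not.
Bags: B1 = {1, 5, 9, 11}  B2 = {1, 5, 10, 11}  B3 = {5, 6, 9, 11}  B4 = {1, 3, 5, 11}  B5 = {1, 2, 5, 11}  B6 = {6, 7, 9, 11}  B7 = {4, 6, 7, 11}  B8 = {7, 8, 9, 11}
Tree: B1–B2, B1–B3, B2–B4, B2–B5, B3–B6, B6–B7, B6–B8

Yes; width 3.

Checking the three conditions: (i) the bags cover all of {1, 2, 3, 4, 5, 6, 7, 8, 9, 10, 11}; (ii) for each edge, some bag contains both endpoints; (iii) the bags containing any fixed vertex form a subtree. All hold, so the decomposition is valid with width 4 − 1 = 3.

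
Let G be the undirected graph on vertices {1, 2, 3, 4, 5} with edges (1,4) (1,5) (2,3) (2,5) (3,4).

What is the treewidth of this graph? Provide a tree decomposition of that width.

Treewidth 2.
Bags: B1 = {2, 3, 5}  B2 = {3, 4, 5}  B3 = {1, 4, 5}
Tree: B1–B2, B2–B3

The largest bag has 3 vertices, giving width 2; this decomposition certifies tw(G) ≤ 2. For the lower bound, G contains the cycle 5–2–3–4–1–5, so G is not a forest; only forests have treewidth ≤ 1, hence tw(G) ≥ 2. Hence tw(G) = 2 exactly.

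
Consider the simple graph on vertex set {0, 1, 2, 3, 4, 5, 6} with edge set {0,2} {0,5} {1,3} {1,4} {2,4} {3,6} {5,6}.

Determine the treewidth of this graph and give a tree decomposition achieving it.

Treewidth 2.
One such decomposition:
Bags: B1 = {1, 2, 4}  B2 = {1, 2, 3}  B3 = {2, 3, 6}  B4 = {2, 5, 6}  B5 = {0, 2, 5}
Tree: B1–B2, B2–B3, B3–B4, B4–B5

The largest bag has 3 vertices, giving width 2; this decomposition certifies tw(G) ≤ 2. For the lower bound, G contains the cycle 2–4–1–3–6–5–0–2, so G is not a forest; only forests have treewidth ≤ 1, hence tw(G) ≥ 2. Therefore the treewidth is 2.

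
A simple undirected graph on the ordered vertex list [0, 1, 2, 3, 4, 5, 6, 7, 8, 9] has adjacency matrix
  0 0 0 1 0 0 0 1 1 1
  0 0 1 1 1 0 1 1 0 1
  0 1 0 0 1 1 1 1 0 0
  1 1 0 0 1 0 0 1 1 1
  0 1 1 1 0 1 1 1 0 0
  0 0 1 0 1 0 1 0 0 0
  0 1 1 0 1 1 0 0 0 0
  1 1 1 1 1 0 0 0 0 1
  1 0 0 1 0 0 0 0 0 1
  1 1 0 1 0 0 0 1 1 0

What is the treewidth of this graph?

3

A width-3 tree decomposition is:
Bags: B1 = {1, 2, 4, 7}  B2 = {1, 3, 4, 7}  B3 = {1, 3, 7, 9}  B4 = {0, 3, 7, 9}  B5 = {0, 3, 8, 9}  B6 = {1, 2, 4, 6}  B7 = {2, 4, 5, 6}
Tree: B1–B2, B2–B3, B3–B4, B4–B5, B1–B6, B6–B7
Every bag has size at most 4, so the width is 4 − 1 = 3 and tw(G) ≤ 3. For the lower bound, the 4 vertices {0, 3, 8, 9} are pairwise adjacent, and any tree decomposition puts a clique entirely inside one bag — forcing width ≥ 3. Hence tw(G) = 3 exactly.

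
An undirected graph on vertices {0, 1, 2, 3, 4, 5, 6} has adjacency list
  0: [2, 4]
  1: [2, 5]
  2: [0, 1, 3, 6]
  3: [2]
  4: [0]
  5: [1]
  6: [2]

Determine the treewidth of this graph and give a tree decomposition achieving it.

Every bag has size at most 2, so the width is 2 − 1 = 1 and tw(G) ≤ 1. Since G has at least one edge (e.g. 0–2), it is not an edgeless graph, so tw(G) ≥ 1. Therefore the treewidth is 1.

Treewidth 1.
One such decomposition:
Bags: B1 = {0, 2}  B2 = {1, 2}  B3 = {1, 5}  B4 = {0, 4}  B5 = {2, 3}  B6 = {2, 6}
Tree: B1–B2, B2–B3, B1–B4, B1–B5, B2–B6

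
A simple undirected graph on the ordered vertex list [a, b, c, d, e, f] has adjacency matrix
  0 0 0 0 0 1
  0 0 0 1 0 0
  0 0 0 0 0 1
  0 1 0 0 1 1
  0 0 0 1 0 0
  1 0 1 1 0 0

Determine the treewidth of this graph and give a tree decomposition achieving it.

Every bag has size at most 2, so the width is 2 − 1 = 1 and tw(G) ≤ 1. Any graph with an edge has treewidth ≥ 1, and G has the edge b–d. Combining the bounds, tw(G) = 1.

Treewidth 1.
Bags: B1 = {b, d}  B2 = {d, e}  B3 = {d, f}  B4 = {a, f}  B5 = {c, f}
Tree: B1–B2, B1–B3, B3–B4, B3–B5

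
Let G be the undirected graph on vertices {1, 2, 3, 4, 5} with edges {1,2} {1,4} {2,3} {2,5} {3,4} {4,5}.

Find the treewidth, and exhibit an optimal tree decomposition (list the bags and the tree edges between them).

Treewidth 2.
One such decomposition:
Bags: B1 = {2, 4, 5}  B2 = {1, 2, 4}  B3 = {2, 3, 4}
Tree: B1–B2, B2–B3

Every bag has size at most 3, so the width is 3 − 1 = 2 and tw(G) ≤ 2. The edges 4–5–2–1–4 form a cycle, so G is not a tree and its treewidth is at least 2. The upper and lower bounds meet at 2, so that is the treewidth.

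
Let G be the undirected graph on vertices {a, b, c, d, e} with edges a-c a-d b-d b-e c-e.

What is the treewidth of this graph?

2

A width-2 tree decomposition is:
Bags: B1 = {a, c, d}  B2 = {b, c, d}  B3 = {b, c, e}
Tree: B1–B2, B2–B3
Every bag has size at most 3, so the width is 3 − 1 = 2 and tw(G) ≤ 2. For the lower bound, G contains the cycle c–a–d–b–e–c, so G is not a forest; only forests have treewidth ≤ 1, hence tw(G) ≥ 2. Therefore the treewidth is 2.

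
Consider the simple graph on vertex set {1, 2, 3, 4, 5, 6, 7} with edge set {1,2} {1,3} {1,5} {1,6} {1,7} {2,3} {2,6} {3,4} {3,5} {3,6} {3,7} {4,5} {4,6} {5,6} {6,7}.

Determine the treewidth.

3

A width-3 tree decomposition is:
Bags: B1 = {1, 3, 6, 7}  B2 = {1, 3, 5, 6}  B3 = {3, 4, 5, 6}  B4 = {1, 2, 3, 6}
Tree: B1–B2, B2–B3, B1–B4
Every bag has size at most 4, so the width is 4 − 1 = 3 and tw(G) ≤ 3. On the other hand G contains the 4-clique {1, 2, 3, 6}. A clique must lie in a single bag of any decomposition, so no decomposition can have width below 3. Hence tw(G) = 3 exactly.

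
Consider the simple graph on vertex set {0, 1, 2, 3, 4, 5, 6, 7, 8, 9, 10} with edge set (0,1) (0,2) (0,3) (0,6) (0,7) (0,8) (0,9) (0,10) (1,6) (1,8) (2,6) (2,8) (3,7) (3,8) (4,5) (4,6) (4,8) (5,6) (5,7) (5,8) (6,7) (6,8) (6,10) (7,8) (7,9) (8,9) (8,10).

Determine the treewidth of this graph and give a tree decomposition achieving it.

Treewidth 3.
Bags: B1 = {0, 7, 8, 9}  B2 = {0, 6, 7, 8}  B3 = {0, 6, 8, 10}  B4 = {0, 2, 6, 8}  B5 = {0, 3, 7, 8}  B6 = {5, 6, 7, 8}  B7 = {0, 1, 6, 8}  B8 = {4, 5, 6, 8}
Tree: B1–B2, B2–B3, B3–B4, B1–B5, B2–B6, B2–B7, B6–B8

The largest bag has 4 vertices, giving width 3; this decomposition certifies tw(G) ≤ 3. On the other hand G contains the 4-clique {0, 7, 8, 9}. A clique must lie in a single bag of any decomposition, so no decomposition can have width below 3. Therefore the treewidth is 3.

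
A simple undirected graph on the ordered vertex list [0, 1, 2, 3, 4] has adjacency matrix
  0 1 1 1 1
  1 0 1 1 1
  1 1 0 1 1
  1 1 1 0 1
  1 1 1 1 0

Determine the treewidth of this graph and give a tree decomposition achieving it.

A single bag containing all 5 vertices is trivially a valid decomposition of width 4. For the lower bound, the 5 vertices {0, 1, 2, 3, 4} are pairwise adjacent, and any tree decomposition puts a clique entirely inside one bag — forcing width ≥ 4. Therefore the treewidth is 4.

Treewidth 4.
Bags: B1 = {0, 1, 2, 3, 4}
Tree: (single bag)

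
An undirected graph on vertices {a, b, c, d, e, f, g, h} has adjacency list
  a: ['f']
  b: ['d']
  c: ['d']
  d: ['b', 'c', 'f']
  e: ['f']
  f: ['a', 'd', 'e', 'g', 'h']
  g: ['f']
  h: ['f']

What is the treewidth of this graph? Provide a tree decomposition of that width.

The largest bag has 2 vertices, giving width 1; this decomposition certifies tw(G) ≤ 1. Any graph with an edge has treewidth ≥ 1, and G has the edge b–d. Therefore the treewidth is 1.

Treewidth 1.
One such decomposition:
Bags: B1 = {b, d}  B2 = {c, d}  B3 = {d, f}  B4 = {f, g}  B5 = {f, h}  B6 = {e, f}  B7 = {a, f}
Tree: B1–B2, B1–B3, B3–B4, B3–B5, B5–B6, B3–B7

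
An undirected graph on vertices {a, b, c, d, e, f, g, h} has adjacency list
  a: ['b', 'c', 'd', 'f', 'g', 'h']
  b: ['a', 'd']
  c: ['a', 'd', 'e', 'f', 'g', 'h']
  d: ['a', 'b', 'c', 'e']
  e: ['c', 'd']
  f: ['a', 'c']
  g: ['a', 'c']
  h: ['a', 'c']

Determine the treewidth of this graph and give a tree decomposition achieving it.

Every bag has size at most 3, so the width is 3 − 1 = 2 and tw(G) ≤ 2. On the other hand G contains the 3-clique {c, d, e}. A clique must lie in a single bag of any decomposition, so no decomposition can have width below 2. Therefore the treewidth is 2.

Treewidth 2.
One optimal decomposition is:
Bags: B1 = {a, c, d}  B2 = {c, d, e}  B3 = {a, c, g}  B4 = {a, c, f}  B5 = {a, b, d}  B6 = {a, c, h}
Tree: B1–B2, B1–B3, B3–B4, B1–B5, B4–B6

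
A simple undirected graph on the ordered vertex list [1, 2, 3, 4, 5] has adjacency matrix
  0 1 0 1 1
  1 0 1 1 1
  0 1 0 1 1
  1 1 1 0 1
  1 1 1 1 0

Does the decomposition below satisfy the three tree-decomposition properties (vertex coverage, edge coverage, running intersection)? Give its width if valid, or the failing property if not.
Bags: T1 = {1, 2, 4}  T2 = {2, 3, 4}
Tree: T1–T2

No — vertex 5 appears in no bag.

A tree decomposition must satisfy three properties: every vertex lies in some bag; for every edge, both endpoints lie together in some bag; and for every vertex, the bags containing it form a connected subtree. Here vertex 5 appears in no bag, so the decomposition is invalid.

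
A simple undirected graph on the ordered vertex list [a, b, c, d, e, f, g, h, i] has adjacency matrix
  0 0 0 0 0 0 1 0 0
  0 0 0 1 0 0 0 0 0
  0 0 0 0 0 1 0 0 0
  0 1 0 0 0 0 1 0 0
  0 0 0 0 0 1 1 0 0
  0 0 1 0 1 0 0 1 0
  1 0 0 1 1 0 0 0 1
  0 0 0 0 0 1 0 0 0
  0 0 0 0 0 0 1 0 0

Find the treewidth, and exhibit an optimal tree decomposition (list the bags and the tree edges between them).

Treewidth 1.
One such decomposition:
Bags: B1 = {f, h}  B2 = {e, f}  B3 = {e, g}  B4 = {c, f}  B5 = {a, g}  B6 = {d, g}  B7 = {b, d}  B8 = {g, i}
Tree: B1–B2, B2–B3, B2–B4, B3–B5, B5–B6, B6–B7, B3–B8

Every bag has size at most 2, so the width is 2 − 1 = 1 and tw(G) ≤ 1. Any graph with an edge has treewidth ≥ 1, and G has the edge h–f. The upper and lower bounds meet at 1, so that is the treewidth.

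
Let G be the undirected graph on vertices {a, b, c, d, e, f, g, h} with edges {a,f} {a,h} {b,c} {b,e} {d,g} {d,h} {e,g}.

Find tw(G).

1

A width-1 tree decomposition is:
Bags: B1 = {b, c}  B2 = {b, e}  B3 = {e, g}  B4 = {d, g}  B5 = {d, h}  B6 = {a, h}  B7 = {a, f}
Tree: B1–B2, B2–B3, B3–B4, B4–B5, B5–B6, B6–B7
Each bag holds 2 vertices, so the decomposition has width 1, which upper-bounds the treewidth. Any graph with an edge has treewidth ≥ 1, and G has the edge c–b. Therefore the treewidth is 1.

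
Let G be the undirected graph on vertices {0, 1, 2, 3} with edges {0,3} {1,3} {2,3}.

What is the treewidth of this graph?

1

A width-1 tree decomposition is:
Bags: B1 = {1, 3}  B2 = {0, 3}  B3 = {2, 3}
Tree: B1–B2, B2–B3
Each bag holds 2 vertices, so the decomposition has width 1, which upper-bounds the treewidth. Any graph with an edge has treewidth ≥ 1, and G has the edge 3–1. Hence tw(G) = 1 exactly.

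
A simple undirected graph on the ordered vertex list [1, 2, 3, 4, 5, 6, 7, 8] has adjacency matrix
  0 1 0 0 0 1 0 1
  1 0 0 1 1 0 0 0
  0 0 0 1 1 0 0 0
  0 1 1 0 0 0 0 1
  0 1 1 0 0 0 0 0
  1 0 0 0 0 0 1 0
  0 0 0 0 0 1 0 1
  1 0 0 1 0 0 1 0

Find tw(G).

2

A width-2 tree decomposition is:
Bags: B1 = {6, 7, 8}  B2 = {1, 6, 8}  B3 = {1, 4, 8}  B4 = {1, 2, 4}  B5 = {2, 3, 4}  B6 = {2, 3, 5}
Tree: B1–B2, B2–B3, B3–B4, B4–B5, B5–B6
The largest bag has 3 vertices, giving width 2; this decomposition certifies tw(G) ≤ 2. For the lower bound, G contains the cycle 7–6–1–8–7, so G is not a forest; only forests have treewidth ≤ 1, hence tw(G) ≥ 2. The upper and lower bounds meet at 2, so that is the treewidth.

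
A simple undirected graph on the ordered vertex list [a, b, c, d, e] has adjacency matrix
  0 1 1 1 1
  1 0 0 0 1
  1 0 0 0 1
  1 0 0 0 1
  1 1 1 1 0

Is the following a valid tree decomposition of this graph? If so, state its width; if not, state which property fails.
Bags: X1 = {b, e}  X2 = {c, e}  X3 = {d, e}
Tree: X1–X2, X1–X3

A tree decomposition must satisfy three properties: every vertex lies in some bag; for every edge, both endpoints lie together in some bag; and for every vertex, the bags containing it form a connected subtree. Here vertex a appears in no bag, so the decomposition is invalid.

No — vertex a appears in no bag.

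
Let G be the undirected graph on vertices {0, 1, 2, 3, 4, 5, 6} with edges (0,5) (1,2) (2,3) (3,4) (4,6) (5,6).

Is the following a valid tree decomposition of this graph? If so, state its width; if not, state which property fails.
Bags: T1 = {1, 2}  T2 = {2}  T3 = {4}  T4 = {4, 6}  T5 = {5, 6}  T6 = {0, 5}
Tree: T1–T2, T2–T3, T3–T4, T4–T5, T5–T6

A tree decomposition must satisfy three properties: every vertex lies in some bag; for every edge, both endpoints lie together in some bag; and for every vertex, the bags containing it form a connected subtree. Here vertex 3 appears in no bag, so the decomposition is invalid.

No — vertex 3 appears in no bag.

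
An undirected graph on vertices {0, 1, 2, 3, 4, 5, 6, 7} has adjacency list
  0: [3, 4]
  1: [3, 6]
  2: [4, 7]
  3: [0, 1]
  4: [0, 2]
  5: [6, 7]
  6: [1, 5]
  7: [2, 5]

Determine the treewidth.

2

A width-2 tree decomposition is:
Bags: B1 = {2, 4, 7}  B2 = {4, 5, 7}  B3 = {4, 5, 6}  B4 = {1, 4, 6}  B5 = {1, 3, 4}  B6 = {0, 3, 4}
Tree: B1–B2, B2–B3, B3–B4, B4–B5, B5–B6
Each bag holds 3 vertices, so the decomposition has width 2, which upper-bounds the treewidth. For the lower bound, G contains the cycle 4–2–7–5–6–1–3–0–4, so G is not a forest; only forests have treewidth ≤ 1, hence tw(G) ≥ 2. Therefore the treewidth is 2.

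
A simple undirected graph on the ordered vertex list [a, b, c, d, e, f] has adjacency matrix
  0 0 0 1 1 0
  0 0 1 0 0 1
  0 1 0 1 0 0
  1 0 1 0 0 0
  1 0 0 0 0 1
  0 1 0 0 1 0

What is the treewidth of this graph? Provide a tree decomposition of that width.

Each bag holds 3 vertices, so the decomposition has width 2, which upper-bounds the treewidth. Since b–c–d–a–e–f–b is a cycle in G, G is not acyclic. Forests are exactly the graphs of treewidth ≤ 1, so tw(G) ≥ 2. The upper and lower bounds meet at 2, so that is the treewidth.

Treewidth 2.
Bags: B1 = {b, c, d}  B2 = {a, b, d}  B3 = {a, b, e}  B4 = {b, e, f}
Tree: B1–B2, B2–B3, B3–B4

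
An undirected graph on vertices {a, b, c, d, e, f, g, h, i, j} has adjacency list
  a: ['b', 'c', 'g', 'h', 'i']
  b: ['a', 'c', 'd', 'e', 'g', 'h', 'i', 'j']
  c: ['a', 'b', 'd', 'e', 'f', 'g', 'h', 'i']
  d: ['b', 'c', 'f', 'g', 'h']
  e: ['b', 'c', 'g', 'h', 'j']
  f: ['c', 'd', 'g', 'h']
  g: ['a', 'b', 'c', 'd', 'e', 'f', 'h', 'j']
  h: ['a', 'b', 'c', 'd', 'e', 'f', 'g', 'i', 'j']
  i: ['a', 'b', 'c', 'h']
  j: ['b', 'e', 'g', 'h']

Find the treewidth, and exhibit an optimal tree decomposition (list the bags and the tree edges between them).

Every bag has size at most 5, so the width is 5 − 1 = 4 and tw(G) ≤ 4. On the other hand G contains the 5-clique {c, d, f, g, h}. A clique must lie in a single bag of any decomposition, so no decomposition can have width below 4. Hence tw(G) = 4 exactly.

Treewidth 4.
One such decomposition:
Bags: B1 = {a, b, c, g, h}  B2 = {a, b, c, h, i}  B3 = {b, c, e, g, h}  B4 = {b, c, d, g, h}  B5 = {b, e, g, h, j}  B6 = {c, d, f, g, h}
Tree: B1–B2, B1–B3, B1–B4, B3–B5, B4–B6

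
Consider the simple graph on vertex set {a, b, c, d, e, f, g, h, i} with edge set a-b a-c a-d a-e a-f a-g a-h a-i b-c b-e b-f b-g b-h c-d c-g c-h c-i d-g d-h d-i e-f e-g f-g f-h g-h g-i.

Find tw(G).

4

A width-4 tree decomposition is:
Bags: B1 = {a, c, d, g, h}  B2 = {a, c, d, g, i}  B3 = {a, b, c, g, h}  B4 = {a, b, f, g, h}  B5 = {a, b, e, f, g}
Tree: B1–B2, B1–B3, B3–B4, B4–B5
The largest bag has 5 vertices, giving width 4; this decomposition certifies tw(G) ≤ 4. Conversely, {a, b, e, f, g} is a clique of size 5, and the vertices of any clique must share a bag in every tree decomposition; so some bag has ≥ 5 vertices and tw(G) ≥ 4. Therefore the treewidth is 4.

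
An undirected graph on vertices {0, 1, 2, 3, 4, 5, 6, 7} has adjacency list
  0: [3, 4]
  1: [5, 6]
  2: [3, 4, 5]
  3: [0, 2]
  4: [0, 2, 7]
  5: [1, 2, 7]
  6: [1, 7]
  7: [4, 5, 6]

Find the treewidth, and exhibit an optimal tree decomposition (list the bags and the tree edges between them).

Treewidth 2.
One optimal decomposition is:
Bags: B1 = {0, 2, 3}  B2 = {0, 2, 4}  B3 = {2, 4, 5}  B4 = {4, 5, 7}  B5 = {1, 5, 7}  B6 = {1, 6, 7}
Tree: B1–B2, B2–B3, B3–B4, B4–B5, B5–B6

The largest bag has 3 vertices, giving width 2; this decomposition certifies tw(G) ≤ 2. Since 3–0–4–2–3 is a cycle in G, G is not acyclic. Forests are exactly the graphs of treewidth ≤ 1, so tw(G) ≥ 2. The upper and lower bounds meet at 2, so that is the treewidth.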